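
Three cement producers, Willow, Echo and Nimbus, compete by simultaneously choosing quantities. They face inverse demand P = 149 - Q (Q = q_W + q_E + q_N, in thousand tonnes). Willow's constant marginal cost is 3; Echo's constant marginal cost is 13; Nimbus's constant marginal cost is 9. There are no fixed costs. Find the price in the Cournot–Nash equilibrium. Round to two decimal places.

43.50

Willow's profit: π_W = (149 - Q)q_W - (3q_W). Setting ∂π_W/∂q_W = 0: 146 - 2q_W - (q_E + q_N) = 0.
Echo's first-order condition: 136 - 2q_E - (q_W + q_N) = 0.
Nimbus's profit: π_N = (149 - Q)q_N - (9q_N). Setting ∂π_N/∂q_N = 0: 140 - 2q_N - (q_W + q_E) = 0.
Adding the 3 conditions: 422 − 2Q − 2Q = 0, i.e. Q = 211/2.
Back-substituting: q_W = (146 − 211/2) = 81/2, q_E = (136 − 211/2) = 61/2, q_N = (140 − 211/2) = 69/2.
Total output Q = 211/2, so price P = 149 - 211/2 = 87/2.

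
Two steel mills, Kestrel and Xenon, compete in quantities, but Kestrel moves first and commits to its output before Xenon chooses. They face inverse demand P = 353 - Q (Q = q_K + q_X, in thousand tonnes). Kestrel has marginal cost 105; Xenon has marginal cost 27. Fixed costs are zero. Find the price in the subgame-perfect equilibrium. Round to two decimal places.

147.50

The follower Xenon best-responds to any q_K: π_X = (353 - Q)q_X - 27q_X.
∂π_X/∂q_X = 326 - q_K - 2q_X = 0 gives the reaction function q_X = (326 - q_K)/2.
Kestrel substitutes q_X(q_K) into its own profit: π_K = q_K(353 - q_K - (326 - q_K)/2) - 105q_K = (190 - (1/2)q_K)q_K - 105q_K.
The leader's first-order condition 85 - q_K = 0 yields q_K = 85.
Then q_X = (326 - 85)/2 = 241/2.
Total output Q = 411/2, so price P = 353 - 411/2 = 295/2.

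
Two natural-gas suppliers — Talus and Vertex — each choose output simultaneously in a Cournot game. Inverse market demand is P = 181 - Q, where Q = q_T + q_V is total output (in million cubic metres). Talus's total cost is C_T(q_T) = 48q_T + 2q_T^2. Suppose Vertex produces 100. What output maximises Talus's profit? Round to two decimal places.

5.50

With the rival's output fixed at 100, Talus's profit is π_T = (181 - 100 - q_T)q_T - (48q_T + 2q_T²) = (81 - q_T)q_T - (48q_T + 2q_T²).
∂π_T/∂q_T = 33 - 6q_T = 0, so q_T = 11/2.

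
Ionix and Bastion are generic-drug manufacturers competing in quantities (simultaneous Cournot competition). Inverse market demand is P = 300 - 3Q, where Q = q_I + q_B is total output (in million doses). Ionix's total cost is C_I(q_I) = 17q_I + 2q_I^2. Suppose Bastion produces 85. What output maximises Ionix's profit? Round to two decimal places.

With the rival's output fixed at 85, Ionix's profit is π_I = (300 - 3·85 - 3q_I)q_I - (17q_I + 2q_I²) = (45 - 3q_I)q_I - (17q_I + 2q_I²).
∂π_I/∂q_I = 28 - 10q_I = 0, so q_I = 14/5.

2.80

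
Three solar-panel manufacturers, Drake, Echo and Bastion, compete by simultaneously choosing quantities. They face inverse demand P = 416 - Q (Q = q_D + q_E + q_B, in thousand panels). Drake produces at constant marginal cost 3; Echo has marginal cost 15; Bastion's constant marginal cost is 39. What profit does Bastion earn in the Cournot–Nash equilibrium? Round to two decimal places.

6280.56

Drake's profit: π_D = (416 - Q)q_D - (3q_D). Setting ∂π_D/∂q_D = 0: 413 - 2q_D - (q_E + q_B) = 0.
Echo's profit: π_E = (416 - Q)q_E - (15q_E). Setting ∂π_E/∂q_E = 0: 401 - 2q_E - (q_D + q_B) = 0.
Bastion's first-order condition: 377 - 2q_B - (q_D + q_E) = 0.
Adding the 3 first-order conditions: 1191 − 4Q = 0, so Q = 1191/4.
Back-substituting: q_D = (413 − 1191/4) = 461/4, q_E = (401 − 1191/4) = 413/4, q_B = (377 − 1191/4) = 317/4.
Price P = 416 - 1191/4 = 473/4.
Bastion's profit: (473/4 - 39)·(317/4) = 6280.5625.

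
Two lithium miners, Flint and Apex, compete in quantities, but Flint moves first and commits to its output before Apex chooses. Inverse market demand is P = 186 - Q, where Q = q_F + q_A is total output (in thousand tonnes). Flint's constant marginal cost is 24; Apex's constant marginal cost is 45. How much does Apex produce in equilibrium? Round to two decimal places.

24.75

The follower Apex best-responds to any q_F: π_A = (186 - Q)q_A - 45q_A.
Follower FOC: 141 - q_F - 2q_A = 0, so q_A(q_F) = (141 - q_F)/2.
Flint substitutes q_A(q_F) into its own profit: π_F = q_F(186 - q_F - (141 - q_F)/2) - 24q_F = (231/2 - (1/2)q_F)q_F - 24q_F.
Maximising: ∂π_F/∂q_F = 183/2 - q_F = 0, giving q_F = 183/2.
Then q_A = (141 - 183/2)/2 = 99/4.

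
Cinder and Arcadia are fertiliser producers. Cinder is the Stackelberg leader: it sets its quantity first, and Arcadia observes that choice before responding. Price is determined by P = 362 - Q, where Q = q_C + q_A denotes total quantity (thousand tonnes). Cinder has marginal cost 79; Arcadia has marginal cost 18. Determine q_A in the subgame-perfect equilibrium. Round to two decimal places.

The follower Arcadia best-responds to any q_C: π_A = (362 - Q)q_A - 18q_A.
Setting the follower's marginal profit to zero, 344 - q_C - 2q_A = 0, i.e. q_A = (344 - q_C)/2.
The leader anticipates this reaction. Substituting into P = 362 - Q gives P = 190 - (1/2)q_C, so π_C = (190 - (1/2)q_C)q_C - 79q_C.
Maximising: ∂π_C/∂q_C = 111 - q_C = 0, giving q_C = 111.
Then q_A = (344 - 111)/2 = 233/2.

116.50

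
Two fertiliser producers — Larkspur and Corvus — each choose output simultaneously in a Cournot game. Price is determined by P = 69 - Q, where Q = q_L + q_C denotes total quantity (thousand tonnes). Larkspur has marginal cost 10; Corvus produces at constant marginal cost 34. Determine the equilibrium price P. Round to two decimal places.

37.67

Larkspur's profit: π_L = (69 - Q)q_L - (10q_L). Setting ∂π_L/∂q_L = 0: 59 - 2q_L - (q_C) = 0.
Corvus's profit: π_C = (69 - Q)q_C - (34q_C). Setting ∂π_C/∂q_C = 0: 35 - 2q_C - (q_L) = 0.
So q_L = (59 - q_C)/2 and q_C = (35 - q_L)/2.
Substituting one into the other gives q_L = 83/3 and q_C = 11/3.
Total output Q = 94/3, so price P = 69 - 94/3 = 113/3.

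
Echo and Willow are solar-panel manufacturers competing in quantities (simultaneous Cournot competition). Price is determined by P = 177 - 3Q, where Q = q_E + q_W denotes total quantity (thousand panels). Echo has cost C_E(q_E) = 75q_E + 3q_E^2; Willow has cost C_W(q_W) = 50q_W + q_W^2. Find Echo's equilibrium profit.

150

Echo's profit: π_E = (177 - 3Q)q_E - (75q_E + 3q_E²). Setting ∂π_E/∂q_E = 0: 102 - 12q_E - 3(q_W) = 0.
Willow's first-order condition: 127 - 8q_W - 3(q_E) = 0.
Best responses: q_E = (102 - 3q_W)/12, q_W = (127 - 3q_E)/8.
Substituting one into the other gives q_E = 5 and q_W = 14.
Price P = 177 - 3·19 = 120.
Echo's profit: 120·5 - 75·5 - 3·5² = 150.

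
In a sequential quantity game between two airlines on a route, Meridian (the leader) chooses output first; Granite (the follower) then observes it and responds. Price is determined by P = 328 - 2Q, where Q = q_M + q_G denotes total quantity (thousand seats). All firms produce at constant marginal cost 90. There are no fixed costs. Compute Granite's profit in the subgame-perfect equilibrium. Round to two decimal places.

1770.13

The follower Granite best-responds to any q_M: π_G = (328 - 2Q)q_G - 90q_G.
Follower FOC: 238 - 2q_M - 4q_G = 0, so q_G(q_M) = (238 - 2q_M)/4.
The leader anticipates this reaction. Substituting into P = 328 - 2Q gives P = 209 - q_M, so π_M = (209 - q_M)q_M - 90q_M.
The leader's first-order condition 119 - 2q_M = 0 yields q_M = 119/2.
Then q_G = (238 - 2·(119/2))/4 = 119/4.
Price P = 328 - 2·(357/4) = 299/2.
Granite's profit: (299/2 - 90)·(119/4) = 1770.1250.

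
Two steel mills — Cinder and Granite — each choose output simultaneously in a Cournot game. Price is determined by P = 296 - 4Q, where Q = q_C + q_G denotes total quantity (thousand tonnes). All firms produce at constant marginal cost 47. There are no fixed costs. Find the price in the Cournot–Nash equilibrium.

Each firm earns π_i = (296 - 4Q)q_i - 47q_i.
First-order condition (treating rivals' output as given): 249 - 8q_i - 4q_j = 0.
By symmetry each firm produces the same amount; substituting q_j = q_i yields q_i = 249/12 = 83/4.
Total output Q = 83/2, so price P = 296 - 4·(83/2) = 130.

130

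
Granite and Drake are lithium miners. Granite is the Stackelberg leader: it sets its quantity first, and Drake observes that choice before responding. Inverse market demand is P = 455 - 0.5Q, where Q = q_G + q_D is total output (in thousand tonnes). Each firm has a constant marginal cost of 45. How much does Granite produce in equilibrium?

410

The follower Drake best-responds to any q_G: π_D = (455 - 0.5Q)q_D - 45q_D.
Setting the follower's marginal profit to zero, 410 - (1/2)q_G - q_D = 0, i.e. q_D = (410 - (1/2)q_G).
The leader anticipates this reaction. Substituting into P = 455 - 0.5Q gives P = 250 - (1/4)q_G, so π_G = (250 - (1/4)q_G)q_G - 45q_G.
The leader's first-order condition 205 - (1/2)q_G = 0 yields q_G = 410.
Then q_D = (410 - (1/2)·410) = 205.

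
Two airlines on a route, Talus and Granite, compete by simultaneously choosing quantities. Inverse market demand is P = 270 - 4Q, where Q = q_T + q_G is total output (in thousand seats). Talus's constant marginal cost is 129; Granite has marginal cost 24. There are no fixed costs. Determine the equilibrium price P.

141

Talus's profit: π_T = (270 - 4Q)q_T - (129q_T). Setting ∂π_T/∂q_T = 0: 141 - 8q_T - 4(q_G) = 0.
Granite's profit: π_G = (270 - 4Q)q_G - (24q_G). Setting ∂π_G/∂q_G = 0: 246 - 8q_G - 4(q_T) = 0.
Rearranging gives the reaction functions q_T = (141 - 4q_G)/8 and q_G = (246 - 4q_T)/8.
Substituting one into the other gives q_T = 3 and q_G = 117/4.
Total output Q = 129/4, so price P = 270 - 4·(129/4) = 141.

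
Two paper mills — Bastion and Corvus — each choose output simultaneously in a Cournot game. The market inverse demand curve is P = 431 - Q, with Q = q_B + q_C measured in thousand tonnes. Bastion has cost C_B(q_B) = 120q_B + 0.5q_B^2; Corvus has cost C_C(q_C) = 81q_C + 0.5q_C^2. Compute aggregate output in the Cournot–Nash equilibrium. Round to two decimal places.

165.25

Bastion's profit: π_B = (431 - Q)q_B - (120q_B + (1/2)q_B²). Setting ∂π_B/∂q_B = 0: 311 - 3q_B - (q_C) = 0.
Corvus's first-order condition: 350 - 3q_C - (q_B) = 0.
So q_B = (311 - q_C)/3 and q_C = (350 - q_B)/3.
Solving the pair: q_B = 583/8, q_C = 739/8.
Total output Q = 583/8 + 739/8 = 661/4.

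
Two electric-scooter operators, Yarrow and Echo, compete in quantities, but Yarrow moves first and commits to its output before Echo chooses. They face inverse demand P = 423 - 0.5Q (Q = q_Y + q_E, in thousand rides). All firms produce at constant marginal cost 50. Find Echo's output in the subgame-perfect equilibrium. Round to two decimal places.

Solve by backward induction. Given q_Y, the follower Echo maximises π_E = (423 - (1/2)q_Y - (1/2)q_E)q_E - 50q_E.
Setting the follower's marginal profit to zero, 373 - (1/2)q_Y - q_E = 0, i.e. q_E = (373 - (1/2)q_Y).
The leader anticipates this reaction. Substituting into P = 423 - 0.5Q gives P = 473/2 - (1/4)q_Y, so π_Y = (473/2 - (1/4)q_Y)q_Y - 50q_Y.
Maximising: ∂π_Y/∂q_Y = 373/2 - (1/2)q_Y = 0, giving q_Y = 373.
Then q_E = (373 - (1/2)·373) = 373/2.

186.50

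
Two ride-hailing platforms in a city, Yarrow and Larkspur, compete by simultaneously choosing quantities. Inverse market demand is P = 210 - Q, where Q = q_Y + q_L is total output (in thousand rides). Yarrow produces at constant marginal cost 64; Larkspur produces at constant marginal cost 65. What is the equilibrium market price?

113

Yarrow's profit: π_Y = (210 - Q)q_Y - (64q_Y). Setting ∂π_Y/∂q_Y = 0: 146 - 2q_Y - (q_L) = 0.
Larkspur's profit: π_L = (210 - Q)q_L - (65q_L). Setting ∂π_L/∂q_L = 0: 145 - 2q_L - (q_Y) = 0.
Best responses: q_Y = (146 - q_L)/2, q_L = (145 - q_Y)/2.
Substituting one into the other gives q_Y = 49 and q_L = 48.
Total output Q = 97, so price P = 210 - 97 = 113.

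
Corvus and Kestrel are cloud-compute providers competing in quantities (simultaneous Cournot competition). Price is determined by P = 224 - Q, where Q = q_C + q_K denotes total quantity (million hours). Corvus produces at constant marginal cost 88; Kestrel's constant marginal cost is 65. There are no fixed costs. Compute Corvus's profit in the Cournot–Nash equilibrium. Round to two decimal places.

Corvus's profit: π_C = (224 - Q)q_C - (88q_C). Setting ∂π_C/∂q_C = 0: 136 - 2q_C - (q_K) = 0.
Kestrel's profit: π_K = (224 - Q)q_K - (65q_K). Setting ∂π_K/∂q_K = 0: 159 - 2q_K - (q_C) = 0.
So q_C = (136 - q_K)/2 and q_K = (159 - q_C)/2.
Solving the pair: q_C = 113/3, q_K = 182/3.
Price P = 224 - 295/3 = 377/3.
Corvus's profit: (377/3 - 88)·(113/3) = 1418.7778.

1418.78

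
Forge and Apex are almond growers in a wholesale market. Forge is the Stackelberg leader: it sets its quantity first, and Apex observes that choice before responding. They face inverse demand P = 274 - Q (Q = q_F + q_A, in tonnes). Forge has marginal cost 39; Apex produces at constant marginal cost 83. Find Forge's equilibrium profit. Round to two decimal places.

The follower Apex best-responds to any q_F: π_A = (274 - Q)q_A - 83q_A.
Setting the follower's marginal profit to zero, 191 - q_F - 2q_A = 0, i.e. q_A = (191 - q_F)/2.
The leader anticipates this reaction. Substituting into P = 274 - Q gives P = 357/2 - (1/2)q_F, so π_F = (357/2 - (1/2)q_F)q_F - 39q_F.
The leader's first-order condition 279/2 - q_F = 0 yields q_F = 279/2.
Then q_A = (191 - 279/2)/2 = 103/4.
Price P = 274 - 661/4 = 435/4.
Forge's profit: (435/4 - 39)·(279/2) = 9730.1250.

9730.13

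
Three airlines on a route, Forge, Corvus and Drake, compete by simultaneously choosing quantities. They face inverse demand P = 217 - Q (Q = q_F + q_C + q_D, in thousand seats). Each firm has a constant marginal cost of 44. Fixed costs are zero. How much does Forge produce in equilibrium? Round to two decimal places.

Each firm earns π_i = (217 - Q)q_i - 44q_i.
Setting ∂π_i/∂q_i = 0 with rivals' quantities fixed: 173 - 2q_i - Σ_{j≠i} q_j = 0.
By symmetry each firm produces the same amount; substituting Σ_{j≠i} q_j = 2q_i yields q_i = 173/4.

43.25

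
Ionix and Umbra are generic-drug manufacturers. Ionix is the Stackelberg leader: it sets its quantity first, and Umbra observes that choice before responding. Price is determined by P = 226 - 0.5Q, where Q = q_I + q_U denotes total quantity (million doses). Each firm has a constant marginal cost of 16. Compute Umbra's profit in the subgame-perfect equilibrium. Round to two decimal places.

The follower Umbra best-responds to any q_I: π_U = (226 - 0.5Q)q_U - 16q_U.
Setting the follower's marginal profit to zero, 210 - (1/2)q_I - q_U = 0, i.e. q_U = (210 - (1/2)q_I).
Ionix substitutes q_U(q_I) into its own profit: π_I = q_I(226 - (1/2)q_I - (210 - (1/2)q_I)/2) - 16q_I = (121 - (1/4)q_I)q_I - 16q_I.
Maximising: ∂π_I/∂q_I = 105 - (1/2)q_I = 0, giving q_I = 210.
Then q_U = (210 - (1/2)·210) = 105.
Price P = 226 - (1/2)·315 = 137/2.
Umbra's profit: (137/2 - 16)·105 = 5512.5000.

5512.50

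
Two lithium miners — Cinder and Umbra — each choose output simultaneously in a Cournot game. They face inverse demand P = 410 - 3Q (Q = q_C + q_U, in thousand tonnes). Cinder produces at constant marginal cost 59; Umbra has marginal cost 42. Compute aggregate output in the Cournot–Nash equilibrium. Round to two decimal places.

79.89

Cinder's profit: π_C = (410 - 3Q)q_C - (59q_C). Setting ∂π_C/∂q_C = 0: 351 - 6q_C - 3(q_U) = 0.
Umbra's first-order condition: 368 - 6q_U - 3(q_C) = 0.
So q_C = (351 - 3q_U)/6 and q_U = (368 - 3q_C)/6.
Solving the pair: q_C = 334/9, q_U = 385/9.
Total output Q = 334/9 + 385/9 = 719/9.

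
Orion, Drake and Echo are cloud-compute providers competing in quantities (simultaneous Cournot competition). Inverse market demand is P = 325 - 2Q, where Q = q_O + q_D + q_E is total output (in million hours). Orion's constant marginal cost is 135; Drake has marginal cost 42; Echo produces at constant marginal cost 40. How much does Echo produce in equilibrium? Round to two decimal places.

Orion's profit: π_O = (325 - 2Q)q_O - (135q_O). Setting ∂π_O/∂q_O = 0: 190 - 4q_O - 2(q_D + q_E) = 0.
Drake's profit: π_D = (325 - 2Q)q_D - (42q_D). Setting ∂π_D/∂q_D = 0: 283 - 4q_D - 2(q_O + q_E) = 0.
Echo's first-order condition: 285 - 4q_E - 2(q_O + q_D) = 0.
Summing all 3 equations gives 758 − 8Q = 0, hence Q = 379/4.
Back-substituting: q_O = (190 − 379/2)/2 = 1/4, q_D = (283 − 379/2)/2 = 187/4, q_E = (285 − 379/2)/2 = 191/4.

47.75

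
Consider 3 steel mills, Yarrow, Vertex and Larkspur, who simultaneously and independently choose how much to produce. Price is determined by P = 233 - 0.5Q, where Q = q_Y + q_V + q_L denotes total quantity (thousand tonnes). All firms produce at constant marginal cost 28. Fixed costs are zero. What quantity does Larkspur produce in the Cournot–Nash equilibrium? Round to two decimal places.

102.50

Each firm earns π_i = (233 - 0.5Q)q_i - 28q_i.
Setting ∂π_i/∂q_i = 0 with rivals' quantities fixed: 205 - q_i - (1/2)·Σ_{j≠i} q_j = 0.
By symmetry each firm produces the same amount; substituting Σ_{j≠i} q_j = 2q_i yields q_i = 205/2.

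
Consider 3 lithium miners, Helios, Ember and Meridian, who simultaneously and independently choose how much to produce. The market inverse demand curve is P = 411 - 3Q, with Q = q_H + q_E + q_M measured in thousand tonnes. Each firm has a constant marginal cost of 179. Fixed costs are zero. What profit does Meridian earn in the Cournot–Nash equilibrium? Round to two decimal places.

Each firm earns π_i = (411 - 3Q)q_i - 179q_i.
First-order condition (treating rivals' output as given): 232 - 6q_i - 3·Σ_{j≠i} q_j = 0.
By symmetry each firm produces the same amount; substituting Σ_{j≠i} q_j = 2q_i yields q_i = 232/12 = 58/3.
Price P = 411 - 3·58 = 237.
Meridian's profit: (237 - 179)·(58/3) = 1121.3333.

1121.33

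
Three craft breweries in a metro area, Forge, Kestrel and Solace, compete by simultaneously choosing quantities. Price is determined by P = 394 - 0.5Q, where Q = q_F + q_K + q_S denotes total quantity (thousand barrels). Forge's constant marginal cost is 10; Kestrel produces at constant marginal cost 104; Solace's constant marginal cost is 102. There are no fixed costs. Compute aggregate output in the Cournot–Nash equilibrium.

Forge's profit: π_F = (394 - 0.5Q)q_F - (10q_F). Setting ∂π_F/∂q_F = 0: 384 - q_F - (1/2)(q_K + q_S) = 0.
Kestrel's first-order condition: 290 - q_K - (1/2)(q_F + q_S) = 0.
Solace's profit: π_S = (394 - 0.5Q)q_S - (102q_S). Setting ∂π_S/∂q_S = 0: 292 - q_S - (1/2)(q_F + q_K) = 0.
Adding the 3 conditions: 966 − Q − Q = 0, i.e. Q = 483.
Back-substituting: q_F = (384 − 483/2)/(1/2) = 285, q_K = (290 − 483/2)/(1/2) = 97, q_S = (292 − 483/2)/(1/2) = 101.
Total output Q = 285 + 97 + 101 = 483.

483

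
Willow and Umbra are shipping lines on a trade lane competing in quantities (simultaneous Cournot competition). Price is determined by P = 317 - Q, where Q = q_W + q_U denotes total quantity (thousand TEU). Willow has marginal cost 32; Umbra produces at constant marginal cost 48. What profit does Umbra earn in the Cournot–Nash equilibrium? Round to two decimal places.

7112.11

Willow's profit: π_W = (317 - Q)q_W - (32q_W). Setting ∂π_W/∂q_W = 0: 285 - 2q_W - (q_U) = 0.
Umbra's profit: π_U = (317 - Q)q_U - (48q_U). Setting ∂π_U/∂q_U = 0: 269 - 2q_U - (q_W) = 0.
Rearranging gives the reaction functions q_W = (285 - q_U)/2 and q_U = (269 - q_W)/2.
Substituting one into the other gives q_W = 301/3 and q_U = 253/3.
Price P = 317 - 554/3 = 397/3.
Umbra's profit: (397/3 - 48)·(253/3) = 7112.1111.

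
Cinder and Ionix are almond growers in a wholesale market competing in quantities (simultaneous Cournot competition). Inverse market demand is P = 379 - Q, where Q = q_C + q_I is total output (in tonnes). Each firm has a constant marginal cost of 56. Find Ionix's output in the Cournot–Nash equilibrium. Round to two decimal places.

107.67

Each firm earns π_i = (379 - Q)q_i - 56q_i.
Setting ∂π_i/∂q_i = 0 with rivals' quantities fixed: 323 - 2q_i - q_j = 0.
With identical firms every q_j equals q_i, so q_j = q_i and 323 = 3q_i, giving q_i = 323/3.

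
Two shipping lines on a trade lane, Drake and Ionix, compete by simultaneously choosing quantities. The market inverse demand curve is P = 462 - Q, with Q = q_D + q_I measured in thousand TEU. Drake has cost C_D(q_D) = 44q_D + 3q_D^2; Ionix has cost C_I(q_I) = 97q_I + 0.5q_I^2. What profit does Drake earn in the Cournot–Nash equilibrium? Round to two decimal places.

Drake's profit: π_D = (462 - Q)q_D - (44q_D + 3q_D²). Setting ∂π_D/∂q_D = 0: 418 - 8q_D - (q_I) = 0.
Ionix's profit: π_I = (462 - Q)q_I - (97q_I + (1/2)q_I²). Setting ∂π_I/∂q_I = 0: 365 - 3q_I - (q_D) = 0.
So q_D = (418 - q_I)/8 and q_I = (365 - q_D)/3.
Solving the pair: q_D = 889/23, q_I = 108.7826.
Price P = 462 - 147.4348 = 314.5652.
Drake's profit: 314.5652·(889/23) - 44·(889/23) - 3(889/23)² = 5975.9622.

5975.96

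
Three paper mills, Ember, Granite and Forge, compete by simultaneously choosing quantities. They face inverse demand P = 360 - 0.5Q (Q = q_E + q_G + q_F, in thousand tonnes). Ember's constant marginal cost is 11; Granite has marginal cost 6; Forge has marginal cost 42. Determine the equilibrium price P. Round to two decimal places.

104.75

Ember's profit: π_E = (360 - 0.5Q)q_E - (11q_E). Setting ∂π_E/∂q_E = 0: 349 - q_E - (1/2)(q_G + q_F) = 0.
Granite's profit: π_G = (360 - 0.5Q)q_G - (6q_G). Setting ∂π_G/∂q_G = 0: 354 - q_G - (1/2)(q_E + q_F) = 0.
Forge's first-order condition: 318 - q_F - (1/2)(q_E + q_G) = 0.
Summing all 3 equations gives 1021 − 2Q = 0, hence Q = 1021/2.
Back-substituting: q_E = (349 − 1021/4)/(1/2) = 375/2, q_G = (354 − 1021/4)/(1/2) = 395/2, q_F = (318 − 1021/4)/(1/2) = 251/2.
Total output Q = 1021/2, so price P = 360 - (1/2)·(1021/2) = 419/4.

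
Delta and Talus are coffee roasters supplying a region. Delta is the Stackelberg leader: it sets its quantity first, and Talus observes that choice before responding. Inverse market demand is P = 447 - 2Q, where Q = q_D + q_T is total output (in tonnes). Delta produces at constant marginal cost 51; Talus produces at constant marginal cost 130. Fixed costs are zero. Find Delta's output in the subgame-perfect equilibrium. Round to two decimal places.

118.75

The follower Talus best-responds to any q_D: π_T = (447 - 2Q)q_T - 130q_T.
∂π_T/∂q_T = 317 - 2q_D - 4q_T = 0 gives the reaction function q_T = (317 - 2q_D)/4.
The leader anticipates this reaction. Substituting into P = 447 - 2Q gives P = 577/2 - q_D, so π_D = (577/2 - q_D)q_D - 51q_D.
The leader's first-order condition 475/2 - 2q_D = 0 yields q_D = 475/4.
Then q_T = (317 - 2·(475/4))/4 = 159/8.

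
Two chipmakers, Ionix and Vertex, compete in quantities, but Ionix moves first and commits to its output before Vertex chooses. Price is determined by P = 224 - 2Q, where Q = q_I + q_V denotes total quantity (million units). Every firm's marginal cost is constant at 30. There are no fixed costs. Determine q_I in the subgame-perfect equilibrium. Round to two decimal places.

48.50

Solve by backward induction. Given q_I, the follower Vertex maximises π_V = (224 - 2q_I - 2q_V)q_V - 30q_V.
∂π_V/∂q_V = 194 - 2q_I - 4q_V = 0 gives the reaction function q_V = (194 - 2q_I)/4.
The leader anticipates this reaction. Substituting into P = 224 - 2Q gives P = 127 - q_I, so π_I = (127 - q_I)q_I - 30q_I.
Maximising: ∂π_I/∂q_I = 97 - 2q_I = 0, giving q_I = 97/2.
Then q_V = (194 - 2·(97/2))/4 = 97/4.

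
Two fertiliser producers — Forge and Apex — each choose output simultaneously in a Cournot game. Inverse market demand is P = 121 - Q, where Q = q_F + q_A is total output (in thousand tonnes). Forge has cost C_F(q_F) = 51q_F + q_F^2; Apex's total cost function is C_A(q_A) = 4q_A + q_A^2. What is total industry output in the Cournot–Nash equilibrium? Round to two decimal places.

Forge's profit: π_F = (121 - Q)q_F - (51q_F + q_F²). Setting ∂π_F/∂q_F = 0: 70 - 4q_F - (q_A) = 0.
Apex's first-order condition: 117 - 4q_A - (q_F) = 0.
So q_F = (70 - q_A)/4 and q_A = (117 - q_F)/4.
Substituting one into the other gives q_F = 163/15 and q_A = 398/15.
Total output Q = 163/15 + 398/15 = 187/5.

37.40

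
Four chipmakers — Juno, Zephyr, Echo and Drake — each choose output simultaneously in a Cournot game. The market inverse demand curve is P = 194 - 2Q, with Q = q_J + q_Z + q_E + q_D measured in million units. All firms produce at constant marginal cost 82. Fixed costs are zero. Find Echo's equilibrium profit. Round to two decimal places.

A representative firm's profit is π_i = q_i(194 - 2Q) - 82q_i.
First-order condition (treating rivals' output as given): 112 - 4q_i - 2·Σ_{j≠i} q_j = 0.
By symmetry each firm produces the same amount; substituting Σ_{j≠i} q_j = 3q_i yields q_i = 112/10 = 56/5.
Price P = 194 - 2·(224/5) = 522/5.
Echo's profit: (522/5 - 82)·(56/5) = 250.8800.

250.88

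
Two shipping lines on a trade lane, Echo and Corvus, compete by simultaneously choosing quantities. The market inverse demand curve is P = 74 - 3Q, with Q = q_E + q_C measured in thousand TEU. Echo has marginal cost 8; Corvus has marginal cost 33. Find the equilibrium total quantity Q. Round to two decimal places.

Echo's profit: π_E = (74 - 3Q)q_E - (8q_E). Setting ∂π_E/∂q_E = 0: 66 - 6q_E - 3(q_C) = 0.
Corvus's first-order condition: 41 - 6q_C - 3(q_E) = 0.
So q_E = (66 - 3q_C)/6 and q_C = (41 - 3q_E)/6.
Substituting one into the other gives q_E = 91/9 and q_C = 16/9.
Total output Q = 91/9 + 16/9 = 107/9.

11.89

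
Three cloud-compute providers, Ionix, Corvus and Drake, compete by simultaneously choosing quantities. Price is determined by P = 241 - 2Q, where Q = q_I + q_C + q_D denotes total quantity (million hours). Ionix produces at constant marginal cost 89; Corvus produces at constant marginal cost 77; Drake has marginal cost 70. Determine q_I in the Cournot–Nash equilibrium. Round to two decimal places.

Ionix's profit: π_I = (241 - 2Q)q_I - (89q_I). Setting ∂π_I/∂q_I = 0: 152 - 4q_I - 2(q_C + q_D) = 0.
Corvus's first-order condition: 164 - 4q_C - 2(q_I + q_D) = 0.
Drake's first-order condition: 171 - 4q_D - 2(q_I + q_C) = 0.
Adding the 3 first-order conditions: 487 − 8Q = 0, so Q = 487/8.
Back-substituting: q_I = (152 − 487/4)/2 = 121/8, q_C = (164 − 487/4)/2 = 169/8, q_D = (171 − 487/4)/2 = 197/8.

15.13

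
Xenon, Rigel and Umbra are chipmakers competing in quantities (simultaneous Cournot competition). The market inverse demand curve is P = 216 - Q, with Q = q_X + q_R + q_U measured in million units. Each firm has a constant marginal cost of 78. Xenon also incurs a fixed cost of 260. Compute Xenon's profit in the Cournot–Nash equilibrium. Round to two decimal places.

930.25

A representative firm's profit is π_i = q_i(216 - Q) - 78q_i.
Setting ∂π_i/∂q_i = 0 with rivals' quantities fixed: 138 - 2q_i - Σ_{j≠i} q_j = 0.
With identical firms every q_j equals q_i, so Σ_{j≠i} q_j = 2q_i and 138 = 4q_i, giving q_i = 69/2.
Price P = 216 - 207/2 = 225/2.
Xenon's profit: (225/2 - 78)·(69/2) - 260 = 930.2500.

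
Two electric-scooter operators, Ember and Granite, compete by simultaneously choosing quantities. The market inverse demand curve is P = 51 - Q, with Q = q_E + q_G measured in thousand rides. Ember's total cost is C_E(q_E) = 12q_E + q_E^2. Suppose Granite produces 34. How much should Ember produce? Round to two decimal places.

1.25

With the rival's output fixed at 34, Ember's profit is π_E = (51 - 34 - q_E)q_E - (12q_E + q_E²) = (17 - q_E)q_E - (12q_E + q_E²).
∂π_E/∂q_E = 5 - 4q_E = 0, so q_E = 5/4.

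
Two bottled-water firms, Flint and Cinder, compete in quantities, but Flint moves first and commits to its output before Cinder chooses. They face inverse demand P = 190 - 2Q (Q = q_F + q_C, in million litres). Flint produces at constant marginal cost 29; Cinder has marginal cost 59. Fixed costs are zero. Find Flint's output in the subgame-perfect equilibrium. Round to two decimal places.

The follower Cinder best-responds to any q_F: π_C = (190 - 2Q)q_C - 59q_C.
Setting the follower's marginal profit to zero, 131 - 2q_F - 4q_C = 0, i.e. q_C = (131 - 2q_F)/4.
Flint substitutes q_C(q_F) into its own profit: π_F = q_F(190 - 2q_F - (131 - 2q_F)/2) - 29q_F = (249/2 - q_F)q_F - 29q_F.
Maximising: ∂π_F/∂q_F = 191/2 - 2q_F = 0, giving q_F = 191/4.
Then q_C = (131 - 2·(191/4))/4 = 71/8.

47.75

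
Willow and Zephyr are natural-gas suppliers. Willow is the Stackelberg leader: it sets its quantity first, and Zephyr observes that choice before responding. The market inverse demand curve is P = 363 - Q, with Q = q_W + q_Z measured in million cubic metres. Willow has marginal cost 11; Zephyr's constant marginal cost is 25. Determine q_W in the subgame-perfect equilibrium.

The follower Zephyr best-responds to any q_W: π_Z = (363 - Q)q_Z - 25q_Z.
Setting the follower's marginal profit to zero, 338 - q_W - 2q_Z = 0, i.e. q_Z = (338 - q_W)/2.
Willow substitutes q_Z(q_W) into its own profit: π_W = q_W(363 - q_W - (338 - q_W)/2) - 11q_W = (194 - (1/2)q_W)q_W - 11q_W.
Maximising: ∂π_W/∂q_W = 183 - q_W = 0, giving q_W = 183.
Then q_Z = (338 - 183)/2 = 155/2.

183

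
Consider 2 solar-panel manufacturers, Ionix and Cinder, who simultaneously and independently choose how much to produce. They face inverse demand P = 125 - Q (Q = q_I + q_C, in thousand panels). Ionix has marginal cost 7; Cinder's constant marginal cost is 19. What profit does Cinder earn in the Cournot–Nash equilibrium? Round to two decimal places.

Ionix's profit: π_I = (125 - Q)q_I - (7q_I). Setting ∂π_I/∂q_I = 0: 118 - 2q_I - (q_C) = 0.
Cinder's profit: π_C = (125 - Q)q_C - (19q_C). Setting ∂π_C/∂q_C = 0: 106 - 2q_C - (q_I) = 0.
Best responses: q_I = (118 - q_C)/2, q_C = (106 - q_I)/2.
Solving the pair: q_I = 130/3, q_C = 94/3.
Price P = 125 - 224/3 = 151/3.
Cinder's profit: (151/3 - 19)·(94/3) = 981.7778.

981.78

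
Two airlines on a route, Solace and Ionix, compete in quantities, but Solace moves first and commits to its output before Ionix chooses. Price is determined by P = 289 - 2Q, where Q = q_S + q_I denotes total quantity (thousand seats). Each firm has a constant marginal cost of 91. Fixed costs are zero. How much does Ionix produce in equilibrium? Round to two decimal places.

The follower Ionix best-responds to any q_S: π_I = (289 - 2Q)q_I - 91q_I.
Setting the follower's marginal profit to zero, 198 - 2q_S - 4q_I = 0, i.e. q_I = (198 - 2q_S)/4.
Solace substitutes q_I(q_S) into its own profit: π_S = q_S(289 - 2q_S - (198 - 2q_S)/2) - 91q_S = (190 - q_S)q_S - 91q_S.
The leader's first-order condition 99 - 2q_S = 0 yields q_S = 99/2.
Then q_I = (198 - 2·(99/2))/4 = 99/4.

24.75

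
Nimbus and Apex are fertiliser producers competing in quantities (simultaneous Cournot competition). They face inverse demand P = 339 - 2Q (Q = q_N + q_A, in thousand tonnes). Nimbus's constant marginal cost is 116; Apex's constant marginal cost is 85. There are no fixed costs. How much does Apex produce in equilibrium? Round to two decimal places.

Nimbus's profit: π_N = (339 - 2Q)q_N - (116q_N). Setting ∂π_N/∂q_N = 0: 223 - 4q_N - 2(q_A) = 0.
Apex's profit: π_A = (339 - 2Q)q_A - (85q_A). Setting ∂π_A/∂q_A = 0: 254 - 4q_A - 2(q_N) = 0.
Best responses: q_N = (223 - 2q_A)/4, q_A = (254 - 2q_N)/4.
Solving the pair: q_N = 32, q_A = 95/2.

47.50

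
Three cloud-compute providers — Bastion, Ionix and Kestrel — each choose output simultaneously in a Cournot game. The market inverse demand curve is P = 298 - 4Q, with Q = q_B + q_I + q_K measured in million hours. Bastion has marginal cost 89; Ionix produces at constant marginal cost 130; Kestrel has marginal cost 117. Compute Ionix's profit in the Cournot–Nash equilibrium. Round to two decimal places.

Bastion's profit: π_B = (298 - 4Q)q_B - (89q_B). Setting ∂π_B/∂q_B = 0: 209 - 8q_B - 4(q_I + q_K) = 0.
Ionix's first-order condition: 168 - 8q_I - 4(q_B + q_K) = 0.
Kestrel's first-order condition: 181 - 8q_K - 4(q_B + q_I) = 0.
Adding the 3 conditions: 558 − 8Q − 8Q = 0, i.e. Q = 279/8.
Back-substituting: q_B = (209 − 279/2)/4 = 139/8, q_I = (168 − 279/2)/4 = 57/8, q_K = (181 − 279/2)/4 = 83/8.
Price P = 298 - 4·(279/8) = 317/2.
Ionix's profit: (317/2 - 130)·(57/8) = 203.0625.

203.06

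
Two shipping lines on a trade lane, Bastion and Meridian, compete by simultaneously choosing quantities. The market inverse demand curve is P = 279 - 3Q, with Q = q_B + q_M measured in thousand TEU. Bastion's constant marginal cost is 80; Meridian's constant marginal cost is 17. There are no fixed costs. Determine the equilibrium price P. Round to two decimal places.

125.33

Bastion's profit: π_B = (279 - 3Q)q_B - (80q_B). Setting ∂π_B/∂q_B = 0: 199 - 6q_B - 3(q_M) = 0.
Meridian's first-order condition: 262 - 6q_M - 3(q_B) = 0.
Rearranging gives the reaction functions q_B = (199 - 3q_M)/6 and q_M = (262 - 3q_B)/6.
Substituting one into the other gives q_B = 136/9 and q_M = 325/9.
Total output Q = 461/9, so price P = 279 - 3·(461/9) = 376/3.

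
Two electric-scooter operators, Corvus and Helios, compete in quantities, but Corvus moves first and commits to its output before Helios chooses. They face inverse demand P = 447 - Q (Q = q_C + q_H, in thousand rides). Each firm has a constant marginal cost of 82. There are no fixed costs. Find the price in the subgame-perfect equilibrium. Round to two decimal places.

The follower Helios best-responds to any q_C: π_H = (447 - Q)q_H - 82q_H.
∂π_H/∂q_H = 365 - q_C - 2q_H = 0 gives the reaction function q_H = (365 - q_C)/2.
Corvus substitutes q_H(q_C) into its own profit: π_C = q_C(447 - q_C - (365 - q_C)/2) - 82q_C = (529/2 - (1/2)q_C)q_C - 82q_C.
The leader's first-order condition 365/2 - q_C = 0 yields q_C = 365/2.
Then q_H = (365 - 365/2)/2 = 365/4.
Total output Q = 1095/4, so price P = 447 - 1095/4 = 693/4.

173.25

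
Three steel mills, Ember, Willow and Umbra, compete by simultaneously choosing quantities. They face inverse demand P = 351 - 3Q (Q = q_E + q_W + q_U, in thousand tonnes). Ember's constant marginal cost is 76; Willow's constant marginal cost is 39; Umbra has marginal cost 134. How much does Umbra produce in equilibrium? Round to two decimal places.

5.33

Ember's profit: π_E = (351 - 3Q)q_E - (76q_E). Setting ∂π_E/∂q_E = 0: 275 - 6q_E - 3(q_W + q_U) = 0.
Willow's profit: π_W = (351 - 3Q)q_W - (39q_W). Setting ∂π_W/∂q_W = 0: 312 - 6q_W - 3(q_E + q_U) = 0.
Umbra's first-order condition: 217 - 6q_U - 3(q_E + q_W) = 0.
Adding the 3 first-order conditions: 804 − 12Q = 0, so Q = 67.
Back-substituting: q_E = (275 − 201)/3 = 74/3, q_W = (312 − 201)/3 = 37, q_U = (217 − 201)/3 = 16/3.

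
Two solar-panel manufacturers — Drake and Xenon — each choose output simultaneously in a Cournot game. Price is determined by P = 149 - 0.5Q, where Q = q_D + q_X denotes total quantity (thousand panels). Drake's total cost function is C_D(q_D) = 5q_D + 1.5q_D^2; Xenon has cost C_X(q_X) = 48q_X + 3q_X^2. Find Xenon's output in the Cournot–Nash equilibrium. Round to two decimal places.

11.96

Drake's profit: π_D = (149 - 0.5Q)q_D - (5q_D + (3/2)q_D²). Setting ∂π_D/∂q_D = 0: 144 - 4q_D - (1/2)(q_X) = 0.
Xenon's profit: π_X = (149 - 0.5Q)q_X - (48q_X + 3q_X²). Setting ∂π_X/∂q_X = 0: 101 - 7q_X - (1/2)(q_D) = 0.
Best responses: q_D = (144 - (1/2)q_X)/4, q_X = (101 - (1/2)q_D)/7.
Solving the pair: q_D = 34.5045, q_X = 1328/111.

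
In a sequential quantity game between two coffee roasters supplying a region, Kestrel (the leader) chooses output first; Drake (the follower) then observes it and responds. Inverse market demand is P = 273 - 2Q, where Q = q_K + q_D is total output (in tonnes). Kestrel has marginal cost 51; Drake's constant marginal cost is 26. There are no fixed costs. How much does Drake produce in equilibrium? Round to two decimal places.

37.13

Solve by backward induction. Given q_K, the follower Drake maximises π_D = (273 - 2q_K - 2q_D)q_D - 26q_D.
Setting the follower's marginal profit to zero, 247 - 2q_K - 4q_D = 0, i.e. q_D = (247 - 2q_K)/4.
The leader anticipates this reaction. Substituting into P = 273 - 2Q gives P = 299/2 - q_K, so π_K = (299/2 - q_K)q_K - 51q_K.
The leader's first-order condition 197/2 - 2q_K = 0 yields q_K = 197/4.
Then q_D = (247 - 2·(197/4))/4 = 297/8.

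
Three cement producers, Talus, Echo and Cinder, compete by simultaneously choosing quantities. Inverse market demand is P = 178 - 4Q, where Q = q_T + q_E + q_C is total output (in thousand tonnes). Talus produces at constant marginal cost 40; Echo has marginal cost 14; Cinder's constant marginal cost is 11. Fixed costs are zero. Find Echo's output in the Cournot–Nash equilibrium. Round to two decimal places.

Talus's profit: π_T = (178 - 4Q)q_T - (40q_T). Setting ∂π_T/∂q_T = 0: 138 - 8q_T - 4(q_E + q_C) = 0.
Echo's first-order condition: 164 - 8q_E - 4(q_T + q_C) = 0.
Cinder's first-order condition: 167 - 8q_C - 4(q_T + q_E) = 0.
Adding the 3 conditions: 469 − 8Q − 8Q = 0, i.e. Q = 469/16.
Back-substituting: q_T = (138 − 469/4)/4 = 83/16, q_E = (164 − 469/4)/4 = 187/16, q_C = (167 − 469/4)/4 = 199/16.

11.69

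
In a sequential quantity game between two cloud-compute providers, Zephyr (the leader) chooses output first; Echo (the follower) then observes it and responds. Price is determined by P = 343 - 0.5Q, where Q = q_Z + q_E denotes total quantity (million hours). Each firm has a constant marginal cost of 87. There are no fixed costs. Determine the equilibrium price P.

151

The follower Echo best-responds to any q_Z: π_E = (343 - 0.5Q)q_E - 87q_E.
Follower FOC: 256 - (1/2)q_Z - q_E = 0, so q_E(q_Z) = (256 - (1/2)q_Z).
The leader anticipates this reaction. Substituting into P = 343 - 0.5Q gives P = 215 - (1/4)q_Z, so π_Z = (215 - (1/4)q_Z)q_Z - 87q_Z.
Maximising: ∂π_Z/∂q_Z = 128 - (1/2)q_Z = 0, giving q_Z = 256.
Then q_E = (256 - (1/2)·256) = 128.
Total output Q = 384, so price P = 343 - (1/2)·384 = 151.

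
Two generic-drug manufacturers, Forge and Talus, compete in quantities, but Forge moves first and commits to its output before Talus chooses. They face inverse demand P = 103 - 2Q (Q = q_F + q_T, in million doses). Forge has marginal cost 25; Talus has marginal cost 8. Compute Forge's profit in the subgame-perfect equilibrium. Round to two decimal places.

232.56

The follower Talus best-responds to any q_F: π_T = (103 - 2Q)q_T - 8q_T.
∂π_T/∂q_T = 95 - 2q_F - 4q_T = 0 gives the reaction function q_T = (95 - 2q_F)/4.
The leader anticipates this reaction. Substituting into P = 103 - 2Q gives P = 111/2 - q_F, so π_F = (111/2 - q_F)q_F - 25q_F.
Maximising: ∂π_F/∂q_F = 61/2 - 2q_F = 0, giving q_F = 61/4.
Then q_T = (95 - 2·(61/4))/4 = 129/8.
Price P = 103 - 2·(251/8) = 161/4.
Forge's profit: (161/4 - 25)·(61/4) = 232.5625.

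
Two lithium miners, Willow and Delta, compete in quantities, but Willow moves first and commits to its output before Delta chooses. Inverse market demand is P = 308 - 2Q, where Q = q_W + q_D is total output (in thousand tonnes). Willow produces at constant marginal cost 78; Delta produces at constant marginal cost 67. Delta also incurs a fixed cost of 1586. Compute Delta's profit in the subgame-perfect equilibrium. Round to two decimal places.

575.53

Solve by backward induction. Given q_W, the follower Delta maximises π_D = (308 - 2q_W - 2q_D)q_D - 67q_D.
∂π_D/∂q_D = 241 - 2q_W - 4q_D = 0 gives the reaction function q_D = (241 - 2q_W)/4.
The leader anticipates this reaction. Substituting into P = 308 - 2Q gives P = 375/2 - q_W, so π_W = (375/2 - q_W)q_W - 78q_W.
Maximising: ∂π_W/∂q_W = 219/2 - 2q_W = 0, giving q_W = 219/4.
Then q_D = (241 - 2·(219/4))/4 = 263/8.
Price P = 308 - 2·(701/8) = 531/4.
Delta's profit: (531/4 - 67)·(263/8) - 1586 = 575.5313.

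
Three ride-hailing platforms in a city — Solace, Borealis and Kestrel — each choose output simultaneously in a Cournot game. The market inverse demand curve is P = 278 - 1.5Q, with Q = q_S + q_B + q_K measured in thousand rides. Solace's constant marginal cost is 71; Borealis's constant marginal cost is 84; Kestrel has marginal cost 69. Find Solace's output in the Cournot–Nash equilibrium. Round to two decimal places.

Solace's profit: π_S = (278 - 1.5Q)q_S - (71q_S). Setting ∂π_S/∂q_S = 0: 207 - 3q_S - (3/2)(q_B + q_K) = 0.
Borealis's first-order condition: 194 - 3q_B - (3/2)(q_S + q_K) = 0.
Kestrel's first-order condition: 209 - 3q_K - (3/2)(q_S + q_B) = 0.
Adding the 3 conditions: 610 − 3Q − 3Q = 0, i.e. Q = 305/3.
Back-substituting: q_S = (207 − 305/2)/(3/2) = 109/3, q_B = (194 − 305/2)/(3/2) = 83/3, q_K = (209 − 305/2)/(3/2) = 113/3.

36.33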